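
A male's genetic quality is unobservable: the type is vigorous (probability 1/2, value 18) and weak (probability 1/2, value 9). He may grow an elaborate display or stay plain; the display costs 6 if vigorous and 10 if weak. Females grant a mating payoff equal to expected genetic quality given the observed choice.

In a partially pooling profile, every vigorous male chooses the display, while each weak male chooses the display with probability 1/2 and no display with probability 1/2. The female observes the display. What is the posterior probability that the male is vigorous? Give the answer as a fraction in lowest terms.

2/3

P(the display) = (1/2)·1 + (1/2)·(1/2) = 3/4.
By Bayes' rule, P(vigorous | the display) = (1/2) / (3/4) = 2/3.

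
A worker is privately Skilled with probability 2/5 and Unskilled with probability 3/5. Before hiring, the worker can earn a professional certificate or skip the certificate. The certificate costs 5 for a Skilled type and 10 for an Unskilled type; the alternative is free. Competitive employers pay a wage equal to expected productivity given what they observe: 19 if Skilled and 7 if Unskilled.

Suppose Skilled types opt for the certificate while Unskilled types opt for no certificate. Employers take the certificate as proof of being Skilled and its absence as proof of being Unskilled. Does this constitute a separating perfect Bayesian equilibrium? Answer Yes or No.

Under these beliefs, the certificate earns wage 19 and no certificate earns wage 7.
Skilled: the certificate nets 19 − 5 = 14; no certificate nets 7. Skilled prefers the certificate.
Unskilled: the certificate nets 19 − 10 = 9; no certificate nets 7. Unskilled would deviate to the certificate.
Unskilled has a profitable deviation, so the profile is not an equilibrium.

No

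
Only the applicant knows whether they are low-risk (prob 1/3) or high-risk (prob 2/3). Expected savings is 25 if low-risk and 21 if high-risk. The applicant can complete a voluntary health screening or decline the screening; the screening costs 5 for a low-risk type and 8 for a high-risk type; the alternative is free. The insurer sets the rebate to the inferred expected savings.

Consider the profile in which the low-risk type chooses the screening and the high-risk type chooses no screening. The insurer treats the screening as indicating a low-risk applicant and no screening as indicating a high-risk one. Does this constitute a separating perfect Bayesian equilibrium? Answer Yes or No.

No

Under these beliefs, the screening earns rebate 25 and no screening earns rebate 21.
low-risk: the screening nets 25 − 5 = 20; no screening nets 21. low-risk would deviate to no screening.
high-risk: the screening nets 25 − 8 = 17; no screening nets 21. high-risk prefers no screening.
low-risk has a profitable deviation, so the profile is not an equilibrium.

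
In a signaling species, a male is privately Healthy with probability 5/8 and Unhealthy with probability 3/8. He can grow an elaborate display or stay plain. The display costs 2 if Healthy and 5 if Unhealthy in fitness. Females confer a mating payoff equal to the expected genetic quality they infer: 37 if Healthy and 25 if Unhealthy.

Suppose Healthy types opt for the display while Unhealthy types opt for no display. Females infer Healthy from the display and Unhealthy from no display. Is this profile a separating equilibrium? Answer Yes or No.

No

Under these beliefs, the display earns mating payoff 37 and no display earns mating payoff 25.
Healthy: the display nets 37 − 2 = 35; no display nets 25. Healthy prefers the display.
Unhealthy: the display nets 37 − 5 = 32; no display nets 25. Unhealthy would deviate to the display.
Unhealthy has a profitable deviation, so the profile is not an equilibrium.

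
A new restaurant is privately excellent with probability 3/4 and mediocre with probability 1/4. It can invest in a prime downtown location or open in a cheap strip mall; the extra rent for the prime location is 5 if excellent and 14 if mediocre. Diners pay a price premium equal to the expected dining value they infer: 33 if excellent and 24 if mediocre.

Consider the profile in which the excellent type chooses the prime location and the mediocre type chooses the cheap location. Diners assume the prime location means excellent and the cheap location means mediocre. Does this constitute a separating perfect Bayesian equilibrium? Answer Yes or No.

Yes

Under these beliefs, the prime location earns price premium 33 and the cheap location earns price premium 24.
excellent: the prime location nets 33 − 5 = 28; the cheap location nets 24. excellent prefers the prime location.
mediocre: the prime location nets 33 − 14 = 19; the cheap location nets 24. mediocre prefers the cheap location.
Neither type deviates, so the separating profile is an equilibrium.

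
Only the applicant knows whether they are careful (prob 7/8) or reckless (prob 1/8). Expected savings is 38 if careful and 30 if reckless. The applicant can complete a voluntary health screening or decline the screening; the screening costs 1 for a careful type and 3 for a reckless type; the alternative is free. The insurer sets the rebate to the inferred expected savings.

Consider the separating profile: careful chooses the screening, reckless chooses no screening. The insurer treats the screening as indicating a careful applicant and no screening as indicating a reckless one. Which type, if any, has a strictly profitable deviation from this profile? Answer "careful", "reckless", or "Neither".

The screening pays 38; no screening pays 30.
careful: assigned the screening, nets 38 − 1 = 37; deviating to no screening nets 30.
reckless: assigned no screening, nets 30; deviating to the screening nets 38 − 3 = 35.
The reckless type gains 5 by deviating.

reckless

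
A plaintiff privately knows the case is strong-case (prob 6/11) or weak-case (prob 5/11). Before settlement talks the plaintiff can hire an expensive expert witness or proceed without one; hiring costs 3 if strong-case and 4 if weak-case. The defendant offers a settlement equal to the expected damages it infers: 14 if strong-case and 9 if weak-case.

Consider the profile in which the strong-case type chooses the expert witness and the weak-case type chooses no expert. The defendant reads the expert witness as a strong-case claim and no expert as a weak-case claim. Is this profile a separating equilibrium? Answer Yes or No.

Under these beliefs, the expert witness earns settlement 14 and no expert earns settlement 9.
strong-case: the expert witness nets 14 − 3 = 11; no expert nets 9. strong-case prefers the expert witness.
weak-case: the expert witness nets 14 − 4 = 10; no expert nets 9. weak-case would deviate to the expert witness.
weak-case has a profitable deviation, so the profile is not an equilibrium.

No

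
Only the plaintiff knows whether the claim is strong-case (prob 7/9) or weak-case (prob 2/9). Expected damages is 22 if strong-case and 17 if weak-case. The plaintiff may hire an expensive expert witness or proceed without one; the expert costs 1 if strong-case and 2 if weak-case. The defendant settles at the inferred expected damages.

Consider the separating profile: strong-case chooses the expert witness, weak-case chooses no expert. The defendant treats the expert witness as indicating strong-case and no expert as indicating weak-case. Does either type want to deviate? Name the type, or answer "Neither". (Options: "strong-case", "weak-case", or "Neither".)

weak-case

The expert witness pays 22; no expert pays 17.
strong-case: assigned the expert witness, nets 22 − 1 = 21; deviating to no expert nets 17.
weak-case: assigned no expert, nets 17; deviating to the expert witness nets 22 − 2 = 20.
The weak-case type gains 3 by deviating.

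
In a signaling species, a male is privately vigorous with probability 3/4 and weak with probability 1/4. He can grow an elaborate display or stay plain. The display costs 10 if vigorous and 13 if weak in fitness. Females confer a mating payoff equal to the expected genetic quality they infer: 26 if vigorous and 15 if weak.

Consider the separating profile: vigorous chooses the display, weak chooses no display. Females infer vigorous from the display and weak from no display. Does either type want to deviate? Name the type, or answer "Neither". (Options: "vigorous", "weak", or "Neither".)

Neither

The display pays 26; no display pays 15.
vigorous: assigned the display, nets 26 − 10 = 16; deviating to no display nets 15.
weak: assigned no display, nets 15; deviating to the display nets 26 − 13 = 13.
Both types strictly prefer their assigned action; no profitable deviation.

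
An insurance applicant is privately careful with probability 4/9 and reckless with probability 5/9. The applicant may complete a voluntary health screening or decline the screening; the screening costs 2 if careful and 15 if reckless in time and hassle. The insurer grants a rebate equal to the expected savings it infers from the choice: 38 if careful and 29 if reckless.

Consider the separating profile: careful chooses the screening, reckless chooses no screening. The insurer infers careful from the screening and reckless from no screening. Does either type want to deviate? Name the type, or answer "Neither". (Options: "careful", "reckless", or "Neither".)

The screening pays 38; no screening pays 29.
careful: assigned the screening, nets 38 − 2 = 36; deviating to no screening nets 29.
reckless: assigned no screening, nets 29; deviating to the screening nets 38 − 15 = 23.
Both types strictly prefer their assigned action; no profitable deviation.

Neither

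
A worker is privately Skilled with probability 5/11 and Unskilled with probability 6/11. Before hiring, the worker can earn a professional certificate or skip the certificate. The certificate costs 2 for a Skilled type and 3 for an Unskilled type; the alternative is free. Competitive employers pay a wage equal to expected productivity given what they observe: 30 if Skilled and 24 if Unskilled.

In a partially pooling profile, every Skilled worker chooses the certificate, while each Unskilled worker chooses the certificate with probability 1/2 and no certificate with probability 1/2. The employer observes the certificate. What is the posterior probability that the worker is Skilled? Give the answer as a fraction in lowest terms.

P(the certificate) = (5/11)·1 + (6/11)·(1/2) = 8/11.
By Bayes' rule, P(Skilled | the certificate) = (5/11) / (8/11) = 5/8.

5/8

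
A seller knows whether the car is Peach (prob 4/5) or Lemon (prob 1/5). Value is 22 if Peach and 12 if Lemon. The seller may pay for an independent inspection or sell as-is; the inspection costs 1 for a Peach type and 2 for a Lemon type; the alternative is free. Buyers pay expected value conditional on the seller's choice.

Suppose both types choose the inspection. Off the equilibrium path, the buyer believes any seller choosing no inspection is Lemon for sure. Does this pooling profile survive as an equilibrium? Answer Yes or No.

Yes

On path, the buyer holds the prior and pays 4/5·22 + 1/5·12 = 20. Off path (no inspection), believing Lemon, it pays 12.
Peach: the inspection nets 20 − 1 = 19; no inspection nets 12. Peach stays.
Lemon: the inspection nets 20 − 2 = 18; no inspection nets 12. Lemon stays.
No type deviates, so pooling is sustained.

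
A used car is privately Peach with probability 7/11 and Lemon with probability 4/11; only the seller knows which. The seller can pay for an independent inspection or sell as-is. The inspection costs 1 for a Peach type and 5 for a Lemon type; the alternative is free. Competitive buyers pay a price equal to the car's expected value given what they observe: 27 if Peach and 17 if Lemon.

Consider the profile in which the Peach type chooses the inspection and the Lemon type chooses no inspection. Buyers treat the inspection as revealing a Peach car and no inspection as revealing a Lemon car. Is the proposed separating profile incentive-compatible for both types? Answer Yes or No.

Under these beliefs, the inspection earns price 27 and no inspection earns price 17.
Peach: the inspection nets 27 − 1 = 26; no inspection nets 17. Peach prefers the inspection.
Lemon: the inspection nets 27 − 5 = 22; no inspection nets 17. Lemon would deviate to the inspection.
Lemon has a profitable deviation, so the profile is not an equilibrium.

No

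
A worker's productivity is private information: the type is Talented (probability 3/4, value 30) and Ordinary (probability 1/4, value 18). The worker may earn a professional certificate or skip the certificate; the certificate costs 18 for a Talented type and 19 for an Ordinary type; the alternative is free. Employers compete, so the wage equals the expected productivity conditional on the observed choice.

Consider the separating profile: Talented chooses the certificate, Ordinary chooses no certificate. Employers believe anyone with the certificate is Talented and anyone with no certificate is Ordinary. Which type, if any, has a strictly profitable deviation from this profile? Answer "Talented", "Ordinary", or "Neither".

Talented

The certificate pays 30; no certificate pays 18.
Talented: assigned the certificate, nets 30 − 18 = 12; deviating to no certificate nets 18.
Ordinary: assigned no certificate, nets 18; deviating to the certificate nets 30 − 19 = 11.
The Talented type gains 6 by deviating.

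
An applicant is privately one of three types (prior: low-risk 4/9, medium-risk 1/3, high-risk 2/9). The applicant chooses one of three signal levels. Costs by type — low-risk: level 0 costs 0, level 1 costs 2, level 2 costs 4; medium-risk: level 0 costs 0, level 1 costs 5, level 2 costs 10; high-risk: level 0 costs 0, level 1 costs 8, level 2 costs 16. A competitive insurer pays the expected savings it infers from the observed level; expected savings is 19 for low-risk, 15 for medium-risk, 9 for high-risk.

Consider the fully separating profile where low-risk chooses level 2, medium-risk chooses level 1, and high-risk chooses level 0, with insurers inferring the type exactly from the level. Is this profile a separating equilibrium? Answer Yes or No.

Yes

Separating rebates: level 2 → 19, level 1 → 15, level 0 → 9.
low-risk (assigned level 2): level 0: 9 − 0 = 9; level 1: 15 − 2 = 13; level 2: 19 − 4 = 15. low-risk stays.
medium-risk (assigned level 1): level 0: 9 − 0 = 9; level 1: 15 − 5 = 10; level 2: 19 − 10 = 9. medium-risk stays.
high-risk (assigned level 0): level 0: 9 − 0 = 9; level 1: 15 − 8 = 7; level 2: 19 − 16 = 3. high-risk stays.
Every type prefers its assigned level; separation holds.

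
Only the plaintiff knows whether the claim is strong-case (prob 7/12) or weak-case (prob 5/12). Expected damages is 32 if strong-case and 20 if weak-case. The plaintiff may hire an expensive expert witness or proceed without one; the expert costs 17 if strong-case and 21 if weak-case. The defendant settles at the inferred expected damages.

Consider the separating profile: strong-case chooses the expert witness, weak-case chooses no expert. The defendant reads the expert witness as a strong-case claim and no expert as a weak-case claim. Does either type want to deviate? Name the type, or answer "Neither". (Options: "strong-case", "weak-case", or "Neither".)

strong-case

The expert witness pays 32; no expert pays 20.
strong-case: assigned the expert witness, nets 32 − 17 = 15; deviating to no expert nets 20.
weak-case: assigned no expert, nets 20; deviating to the expert witness nets 32 − 21 = 11.
The strong-case type gains 5 by deviating.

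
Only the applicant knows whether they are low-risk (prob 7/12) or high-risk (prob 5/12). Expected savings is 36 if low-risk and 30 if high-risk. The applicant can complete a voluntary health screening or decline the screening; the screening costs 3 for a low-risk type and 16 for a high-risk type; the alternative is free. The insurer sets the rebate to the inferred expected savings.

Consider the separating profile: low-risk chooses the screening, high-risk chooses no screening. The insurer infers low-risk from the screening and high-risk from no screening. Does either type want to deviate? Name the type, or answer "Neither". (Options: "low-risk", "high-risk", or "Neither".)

The screening pays 36; no screening pays 30.
low-risk: assigned the screening, nets 36 − 3 = 33; deviating to no screening nets 30.
high-risk: assigned no screening, nets 30; deviating to the screening nets 36 − 16 = 20.
Both types strictly prefer their assigned action; no profitable deviation.

Neither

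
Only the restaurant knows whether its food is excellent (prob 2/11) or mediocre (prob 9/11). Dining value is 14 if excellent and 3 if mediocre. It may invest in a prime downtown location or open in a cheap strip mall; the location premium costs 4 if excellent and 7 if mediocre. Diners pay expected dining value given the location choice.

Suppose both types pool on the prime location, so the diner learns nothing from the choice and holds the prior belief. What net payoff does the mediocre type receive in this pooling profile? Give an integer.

Pooled price premium = 2/11·14 + 9/11·3 = 5.
mediocre pays cost 7 for the prime location, so net payoff = 5 − 7 = -2.

-2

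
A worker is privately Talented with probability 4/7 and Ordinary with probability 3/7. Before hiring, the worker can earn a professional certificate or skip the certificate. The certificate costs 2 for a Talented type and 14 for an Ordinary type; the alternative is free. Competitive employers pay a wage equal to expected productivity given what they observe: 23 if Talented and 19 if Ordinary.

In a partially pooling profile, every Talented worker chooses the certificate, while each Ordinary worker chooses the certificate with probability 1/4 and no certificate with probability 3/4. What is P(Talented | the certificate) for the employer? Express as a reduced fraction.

P(the certificate) = (4/7)·1 + (3/7)·(1/4) = 19/28.
By Bayes' rule, P(Talented | the certificate) = (4/7) / (19/28) = 16/19.

16/19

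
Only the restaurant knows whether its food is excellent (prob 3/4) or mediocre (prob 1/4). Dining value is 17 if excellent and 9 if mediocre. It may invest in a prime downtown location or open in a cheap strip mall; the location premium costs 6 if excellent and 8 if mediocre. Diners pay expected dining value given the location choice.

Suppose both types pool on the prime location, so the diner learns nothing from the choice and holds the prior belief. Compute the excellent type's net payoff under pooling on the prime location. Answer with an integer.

Pooled price premium = 3/4·17 + 1/4·9 = 15.
excellent pays cost 6 for the prime location, so net payoff = 15 − 6 = 9.

9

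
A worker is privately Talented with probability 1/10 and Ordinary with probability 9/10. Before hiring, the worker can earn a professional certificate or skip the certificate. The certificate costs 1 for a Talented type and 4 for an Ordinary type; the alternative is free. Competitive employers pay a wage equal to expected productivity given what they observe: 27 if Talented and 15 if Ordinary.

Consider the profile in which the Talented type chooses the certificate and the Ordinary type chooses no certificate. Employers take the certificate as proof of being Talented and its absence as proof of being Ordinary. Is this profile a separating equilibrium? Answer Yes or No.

No

Under these beliefs, the certificate earns wage 27 and no certificate earns wage 15.
Talented: the certificate nets 27 − 1 = 26; no certificate nets 15. Talented prefers the certificate.
Ordinary: the certificate nets 27 − 4 = 23; no certificate nets 15. Ordinary would deviate to the certificate.
Ordinary has a profitable deviation, so the profile is not an equilibrium.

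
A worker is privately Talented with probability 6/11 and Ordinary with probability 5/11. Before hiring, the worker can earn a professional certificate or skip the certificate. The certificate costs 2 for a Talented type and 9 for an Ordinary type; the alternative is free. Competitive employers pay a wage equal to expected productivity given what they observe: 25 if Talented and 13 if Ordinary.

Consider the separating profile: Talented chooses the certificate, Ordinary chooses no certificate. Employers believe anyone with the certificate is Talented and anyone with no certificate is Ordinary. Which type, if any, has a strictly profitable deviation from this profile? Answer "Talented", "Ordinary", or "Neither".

Ordinary

The certificate pays 25; no certificate pays 13.
Talented: assigned the certificate, nets 25 − 2 = 23; deviating to no certificate nets 13.
Ordinary: assigned no certificate, nets 13; deviating to the certificate nets 25 − 9 = 16.
The Ordinary type gains 3 by deviating.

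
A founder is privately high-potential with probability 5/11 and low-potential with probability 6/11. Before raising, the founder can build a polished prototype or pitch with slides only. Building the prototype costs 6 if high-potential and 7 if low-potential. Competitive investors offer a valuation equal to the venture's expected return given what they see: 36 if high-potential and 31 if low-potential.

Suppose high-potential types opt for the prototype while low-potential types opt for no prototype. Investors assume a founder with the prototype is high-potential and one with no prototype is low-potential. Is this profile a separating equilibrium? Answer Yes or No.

No

Under these beliefs, the prototype earns valuation 36 and no prototype earns valuation 31.
high-potential: the prototype nets 36 − 6 = 30; no prototype nets 31. high-potential would deviate to no prototype.
low-potential: the prototype nets 36 − 7 = 29; no prototype nets 31. low-potential prefers no prototype.
high-potential has a profitable deviation, so the profile is not an equilibrium.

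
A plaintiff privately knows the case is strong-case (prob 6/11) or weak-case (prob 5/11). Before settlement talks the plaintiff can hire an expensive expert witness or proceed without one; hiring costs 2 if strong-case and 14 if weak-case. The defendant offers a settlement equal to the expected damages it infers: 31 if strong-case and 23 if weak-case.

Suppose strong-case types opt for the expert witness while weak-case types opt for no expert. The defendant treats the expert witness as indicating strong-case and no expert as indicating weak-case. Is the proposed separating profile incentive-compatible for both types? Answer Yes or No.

Yes

Under these beliefs, the expert witness earns settlement 31 and no expert earns settlement 23.
strong-case: the expert witness nets 31 − 2 = 29; no expert nets 23. strong-case prefers the expert witness.
weak-case: the expert witness nets 31 − 14 = 17; no expert nets 23. weak-case prefers no expert.
Neither type deviates, so the separating profile is an equilibrium.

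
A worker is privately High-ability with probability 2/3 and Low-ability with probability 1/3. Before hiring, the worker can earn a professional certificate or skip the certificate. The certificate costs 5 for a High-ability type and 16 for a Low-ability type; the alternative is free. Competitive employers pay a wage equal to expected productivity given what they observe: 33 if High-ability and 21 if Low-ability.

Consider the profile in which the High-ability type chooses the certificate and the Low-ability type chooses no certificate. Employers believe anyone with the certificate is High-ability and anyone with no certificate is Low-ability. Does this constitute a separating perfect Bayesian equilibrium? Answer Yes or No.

Under these beliefs, the certificate earns wage 33 and no certificate earns wage 21.
High-ability: the certificate nets 33 − 5 = 28; no certificate nets 21. High-ability prefers the certificate.
Low-ability: the certificate nets 33 − 16 = 17; no certificate nets 21. Low-ability prefers no certificate.
Neither type deviates, so the separating profile is an equilibrium.

Yes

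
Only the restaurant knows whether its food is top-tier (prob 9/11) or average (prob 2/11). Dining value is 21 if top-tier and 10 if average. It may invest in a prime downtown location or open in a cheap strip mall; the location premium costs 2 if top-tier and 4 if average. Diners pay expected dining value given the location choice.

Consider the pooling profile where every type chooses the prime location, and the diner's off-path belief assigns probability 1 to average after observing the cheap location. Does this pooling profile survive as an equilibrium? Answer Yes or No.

On path, the diner holds the prior and pays 9/11·21 + 2/11·10 = 19. Off path (the cheap location), believing average, it pays 10.
top-tier: the prime location nets 19 − 2 = 17; the cheap location nets 10. top-tier stays.
average: the prime location nets 19 − 4 = 15; the cheap location nets 10. average stays.
No type deviates, so pooling is sustained.

Yes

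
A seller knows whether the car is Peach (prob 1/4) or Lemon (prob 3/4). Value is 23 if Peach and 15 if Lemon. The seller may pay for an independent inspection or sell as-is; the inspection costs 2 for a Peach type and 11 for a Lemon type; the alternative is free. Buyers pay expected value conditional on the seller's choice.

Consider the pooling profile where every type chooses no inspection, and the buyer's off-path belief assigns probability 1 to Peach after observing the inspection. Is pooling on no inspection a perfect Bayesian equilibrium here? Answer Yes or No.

On path, the buyer holds the prior and pays 1/4·23 + 3/4·15 = 17. Off path (the inspection), believing Peach, it pays 23.
Peach: no inspection nets 17; the inspection nets 23 − 2 = 21. Peach would deviate.
Lemon: no inspection nets 17; the inspection nets 23 − 11 = 12. Lemon stays.
A type deviates, so pooling fails.

No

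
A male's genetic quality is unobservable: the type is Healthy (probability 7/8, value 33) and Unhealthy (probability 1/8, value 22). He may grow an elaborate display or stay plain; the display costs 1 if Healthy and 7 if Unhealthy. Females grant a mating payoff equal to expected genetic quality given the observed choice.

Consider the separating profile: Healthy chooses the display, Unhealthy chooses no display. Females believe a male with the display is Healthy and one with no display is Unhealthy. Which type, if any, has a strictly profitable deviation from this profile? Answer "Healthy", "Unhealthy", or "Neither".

The display pays 33; no display pays 22.
Healthy: assigned the display, nets 33 − 1 = 32; deviating to no display nets 22.
Unhealthy: assigned no display, nets 22; deviating to the display nets 33 − 7 = 26.
The Unhealthy type gains 4 by deviating.

Unhealthy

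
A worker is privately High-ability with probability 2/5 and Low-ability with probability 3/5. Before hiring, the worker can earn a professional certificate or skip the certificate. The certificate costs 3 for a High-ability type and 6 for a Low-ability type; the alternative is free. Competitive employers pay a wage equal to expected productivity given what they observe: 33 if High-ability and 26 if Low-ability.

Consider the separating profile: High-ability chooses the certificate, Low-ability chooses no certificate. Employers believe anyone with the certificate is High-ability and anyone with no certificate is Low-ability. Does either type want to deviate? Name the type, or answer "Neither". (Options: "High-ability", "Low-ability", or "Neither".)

Low-ability

The certificate pays 33; no certificate pays 26.
High-ability: assigned the certificate, nets 33 − 3 = 30; deviating to no certificate nets 26.
Low-ability: assigned no certificate, nets 26; deviating to the certificate nets 33 − 6 = 27.
The Low-ability type gains 1 by deviating.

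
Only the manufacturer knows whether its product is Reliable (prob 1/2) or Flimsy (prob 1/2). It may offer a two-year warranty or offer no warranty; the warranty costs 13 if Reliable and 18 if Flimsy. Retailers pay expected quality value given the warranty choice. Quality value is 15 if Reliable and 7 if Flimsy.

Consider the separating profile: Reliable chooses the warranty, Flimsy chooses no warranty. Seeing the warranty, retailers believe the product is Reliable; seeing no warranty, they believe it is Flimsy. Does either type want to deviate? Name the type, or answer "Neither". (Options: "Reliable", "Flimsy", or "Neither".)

The warranty pays 15; no warranty pays 7.
Reliable: assigned the warranty, nets 15 − 13 = 2; deviating to no warranty nets 7.
Flimsy: assigned no warranty, nets 7; deviating to the warranty nets 15 − 18 = -3.
The Reliable type gains 5 by deviating.

Reliable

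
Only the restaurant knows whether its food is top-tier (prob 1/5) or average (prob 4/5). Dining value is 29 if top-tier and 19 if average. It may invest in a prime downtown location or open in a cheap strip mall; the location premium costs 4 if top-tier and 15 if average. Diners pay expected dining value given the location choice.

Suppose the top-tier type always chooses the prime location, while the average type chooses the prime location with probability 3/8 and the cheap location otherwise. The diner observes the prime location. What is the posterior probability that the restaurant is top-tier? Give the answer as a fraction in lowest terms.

2/5

P(the prime location) = (1/5)·1 + (4/5)·(3/8) = 1/2.
By Bayes' rule, P(top-tier | the prime location) = (1/5) / (1/2) = 2/5.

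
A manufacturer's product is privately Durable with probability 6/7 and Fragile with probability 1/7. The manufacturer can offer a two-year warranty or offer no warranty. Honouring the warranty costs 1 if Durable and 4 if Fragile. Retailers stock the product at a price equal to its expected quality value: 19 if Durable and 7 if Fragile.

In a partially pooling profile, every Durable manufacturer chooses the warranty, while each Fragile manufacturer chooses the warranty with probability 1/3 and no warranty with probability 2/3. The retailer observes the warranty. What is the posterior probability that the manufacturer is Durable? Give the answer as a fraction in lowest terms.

P(the warranty) = (6/7)·1 + (1/7)·(1/3) = 19/21.
By Bayes' rule, P(Durable | the warranty) = (6/7) / (19/21) = 18/19.

18/19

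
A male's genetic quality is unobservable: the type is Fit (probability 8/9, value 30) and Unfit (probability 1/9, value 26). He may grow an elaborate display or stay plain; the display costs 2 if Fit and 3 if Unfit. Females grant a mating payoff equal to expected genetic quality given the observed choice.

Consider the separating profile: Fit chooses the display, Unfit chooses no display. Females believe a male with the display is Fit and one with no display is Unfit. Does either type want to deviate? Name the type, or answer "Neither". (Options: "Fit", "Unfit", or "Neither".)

Unfit

The display pays 30; no display pays 26.
Fit: assigned the display, nets 30 − 2 = 28; deviating to no display nets 26.
Unfit: assigned no display, nets 26; deviating to the display nets 30 − 3 = 27.
The Unfit type gains 1 by deviating.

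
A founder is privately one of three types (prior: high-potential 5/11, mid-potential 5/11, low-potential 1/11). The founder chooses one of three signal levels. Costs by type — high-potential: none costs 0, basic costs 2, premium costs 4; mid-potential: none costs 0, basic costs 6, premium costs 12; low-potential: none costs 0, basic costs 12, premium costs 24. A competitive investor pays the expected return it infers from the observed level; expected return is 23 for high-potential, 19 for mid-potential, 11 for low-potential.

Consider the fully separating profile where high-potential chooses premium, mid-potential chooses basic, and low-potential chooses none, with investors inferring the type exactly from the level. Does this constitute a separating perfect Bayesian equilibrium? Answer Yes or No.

Yes

Separating valuations: premium → 23, basic → 19, none → 11.
high-potential (assigned premium): none: 11 − 0 = 11; basic: 19 − 2 = 17; premium: 23 − 4 = 19. high-potential stays.
mid-potential (assigned basic): none: 11 − 0 = 11; basic: 19 − 6 = 13; premium: 23 − 12 = 11. mid-potential stays.
low-potential (assigned none): none: 11 − 0 = 11; basic: 19 − 12 = 7; premium: 23 − 24 = -1. low-potential stays.
Every type prefers its assigned level; separation holds.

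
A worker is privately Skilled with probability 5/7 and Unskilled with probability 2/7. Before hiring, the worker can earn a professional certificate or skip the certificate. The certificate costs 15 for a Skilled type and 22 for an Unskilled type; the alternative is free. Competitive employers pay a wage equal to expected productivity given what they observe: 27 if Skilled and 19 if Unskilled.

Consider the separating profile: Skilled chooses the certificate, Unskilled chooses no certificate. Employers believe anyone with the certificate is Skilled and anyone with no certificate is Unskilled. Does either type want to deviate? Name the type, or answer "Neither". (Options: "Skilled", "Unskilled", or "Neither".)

Skilled

The certificate pays 27; no certificate pays 19.
Skilled: assigned the certificate, nets 27 − 15 = 12; deviating to no certificate nets 19.
Unskilled: assigned no certificate, nets 19; deviating to the certificate nets 27 − 22 = 5.
The Skilled type gains 7 by deviating.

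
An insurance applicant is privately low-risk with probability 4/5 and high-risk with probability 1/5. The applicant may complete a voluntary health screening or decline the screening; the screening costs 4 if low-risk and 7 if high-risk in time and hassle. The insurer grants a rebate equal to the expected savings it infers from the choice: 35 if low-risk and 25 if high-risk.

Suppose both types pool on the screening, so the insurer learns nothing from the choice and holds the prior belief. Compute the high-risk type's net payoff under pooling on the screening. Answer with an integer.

Pooled rebate = 4/5·35 + 1/5·25 = 33.
high-risk pays cost 7 for the screening, so net payoff = 33 − 7 = 26.

26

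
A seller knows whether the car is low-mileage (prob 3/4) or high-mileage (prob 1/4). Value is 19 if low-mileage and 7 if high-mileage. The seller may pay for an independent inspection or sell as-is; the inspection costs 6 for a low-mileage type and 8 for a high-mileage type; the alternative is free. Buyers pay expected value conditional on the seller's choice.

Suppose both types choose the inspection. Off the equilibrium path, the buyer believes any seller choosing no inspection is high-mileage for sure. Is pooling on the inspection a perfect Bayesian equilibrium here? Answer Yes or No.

Yes

On path, the buyer holds the prior and pays 3/4·19 + 1/4·7 = 16. Off path (no inspection), believing high-mileage, it pays 7.
low-mileage: the inspection nets 16 − 6 = 10; no inspection nets 7. low-mileage stays.
high-mileage: the inspection nets 16 − 8 = 8; no inspection nets 7. high-mileage stays.
No type deviates, so pooling is sustained.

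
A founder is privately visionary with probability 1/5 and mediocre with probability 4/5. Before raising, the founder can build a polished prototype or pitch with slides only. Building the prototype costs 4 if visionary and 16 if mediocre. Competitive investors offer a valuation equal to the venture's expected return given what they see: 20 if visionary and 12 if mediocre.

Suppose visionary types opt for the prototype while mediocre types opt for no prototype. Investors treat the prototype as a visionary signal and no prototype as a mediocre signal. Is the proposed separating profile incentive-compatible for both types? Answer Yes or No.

Yes

Under these beliefs, the prototype earns valuation 20 and no prototype earns valuation 12.
visionary: the prototype nets 20 − 4 = 16; no prototype nets 12. visionary prefers the prototype.
mediocre: the prototype nets 20 − 16 = 4; no prototype nets 12. mediocre prefers no prototype.
Neither type deviates, so the separating profile is an equilibrium.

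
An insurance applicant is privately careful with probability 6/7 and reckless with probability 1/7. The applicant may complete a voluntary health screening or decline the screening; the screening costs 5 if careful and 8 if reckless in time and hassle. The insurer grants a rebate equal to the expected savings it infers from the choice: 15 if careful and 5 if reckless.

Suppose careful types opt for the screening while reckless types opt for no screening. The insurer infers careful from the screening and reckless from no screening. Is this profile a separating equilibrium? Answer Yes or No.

No

Under these beliefs, the screening earns rebate 15 and no screening earns rebate 5.
careful: the screening nets 15 − 5 = 10; no screening nets 5. careful prefers the screening.
reckless: the screening nets 15 − 8 = 7; no screening nets 5. reckless would deviate to the screening.
reckless has a profitable deviation, so the profile is not an equilibrium.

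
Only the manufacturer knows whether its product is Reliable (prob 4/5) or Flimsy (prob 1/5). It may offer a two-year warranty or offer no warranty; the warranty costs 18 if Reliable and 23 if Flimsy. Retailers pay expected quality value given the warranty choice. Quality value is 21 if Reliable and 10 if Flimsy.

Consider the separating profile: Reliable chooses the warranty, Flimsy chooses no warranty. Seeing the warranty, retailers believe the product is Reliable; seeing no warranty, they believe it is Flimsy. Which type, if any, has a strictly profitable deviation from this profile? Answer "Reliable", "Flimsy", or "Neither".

The warranty pays 21; no warranty pays 10.
Reliable: assigned the warranty, nets 21 − 18 = 3; deviating to no warranty nets 10.
Flimsy: assigned no warranty, nets 10; deviating to the warranty nets 21 − 23 = -2.
The Reliable type gains 7 by deviating.

Reliable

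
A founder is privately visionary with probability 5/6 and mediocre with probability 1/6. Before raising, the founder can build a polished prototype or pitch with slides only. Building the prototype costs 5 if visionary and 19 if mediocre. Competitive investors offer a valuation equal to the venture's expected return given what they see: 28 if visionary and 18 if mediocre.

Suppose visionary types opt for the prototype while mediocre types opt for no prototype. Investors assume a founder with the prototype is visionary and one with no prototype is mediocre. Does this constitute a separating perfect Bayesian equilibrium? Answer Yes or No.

Under these beliefs, the prototype earns valuation 28 and no prototype earns valuation 18.
visionary: the prototype nets 28 − 5 = 23; no prototype nets 18. visionary prefers the prototype.
mediocre: the prototype nets 28 − 19 = 9; no prototype nets 18. mediocre prefers no prototype.
Neither type deviates, so the separating profile is an equilibrium.

Yes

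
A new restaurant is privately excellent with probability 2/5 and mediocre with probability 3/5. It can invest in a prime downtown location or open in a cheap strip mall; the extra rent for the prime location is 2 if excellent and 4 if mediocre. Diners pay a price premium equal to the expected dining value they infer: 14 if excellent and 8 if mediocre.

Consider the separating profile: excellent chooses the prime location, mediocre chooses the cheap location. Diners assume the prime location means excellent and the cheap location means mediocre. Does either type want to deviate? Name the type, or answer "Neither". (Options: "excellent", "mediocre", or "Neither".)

The prime location pays 14; the cheap location pays 8.
excellent: assigned the prime location, nets 14 − 2 = 12; deviating to the cheap location nets 8.
mediocre: assigned the cheap location, nets 8; deviating to the prime location nets 14 − 4 = 10.
The mediocre type gains 2 by deviating.

mediocre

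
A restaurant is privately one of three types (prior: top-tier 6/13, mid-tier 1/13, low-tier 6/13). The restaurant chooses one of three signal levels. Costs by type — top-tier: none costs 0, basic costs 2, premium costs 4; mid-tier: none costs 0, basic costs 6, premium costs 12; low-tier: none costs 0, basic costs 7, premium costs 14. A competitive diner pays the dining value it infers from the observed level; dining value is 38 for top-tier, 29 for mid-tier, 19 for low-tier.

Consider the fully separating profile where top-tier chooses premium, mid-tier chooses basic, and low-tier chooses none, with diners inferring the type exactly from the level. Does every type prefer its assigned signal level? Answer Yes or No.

Separating price premiums: premium → 38, basic → 29, none → 19.
top-tier (assigned premium): none: 19 − 0 = 19; basic: 29 − 2 = 27; premium: 38 − 4 = 34. top-tier stays.
mid-tier (assigned basic): none: 19 − 0 = 19; basic: 29 − 6 = 23; premium: 38 − 12 = 26. mid-tier prefers premium.
low-tier (assigned none): none: 19 − 0 = 19; basic: 29 − 7 = 22; premium: 38 − 14 = 24. low-tier prefers premium.
At least one type deviates; the separating profile fails.

No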